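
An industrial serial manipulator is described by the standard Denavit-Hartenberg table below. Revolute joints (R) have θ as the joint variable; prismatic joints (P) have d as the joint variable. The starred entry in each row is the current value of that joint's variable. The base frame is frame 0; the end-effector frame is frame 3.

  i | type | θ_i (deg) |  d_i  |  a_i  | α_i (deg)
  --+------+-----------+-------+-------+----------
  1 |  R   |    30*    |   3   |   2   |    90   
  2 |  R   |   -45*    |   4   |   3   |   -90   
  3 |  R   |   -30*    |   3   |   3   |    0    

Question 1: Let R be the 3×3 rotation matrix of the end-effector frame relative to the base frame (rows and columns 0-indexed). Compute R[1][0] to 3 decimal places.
-0.127

End-effector x-axis (col 0 of R) = (0.7803,-0.1268,-0.6124)
R[1][0] = -0.1268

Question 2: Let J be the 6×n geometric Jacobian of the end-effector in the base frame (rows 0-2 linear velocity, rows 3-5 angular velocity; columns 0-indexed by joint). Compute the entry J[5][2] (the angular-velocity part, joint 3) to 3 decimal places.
0.707

axis z_2 = (0.6124,0.3536,0.7071); lever o_n−o_2 = (4.1781,0.6802,0.2842)
cross product → J_v[:, 2] = (-0.3805,2.7803,-1.0607)
J_ω[:, 2] = z_2
entry J[5][2] = 0.7071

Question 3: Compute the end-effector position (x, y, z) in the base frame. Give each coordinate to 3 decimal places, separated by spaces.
after link 1: o_1 = (1.7321, 1.0000, 3.0000)
after link 2: o_2 = (5.5692, -1.4034, 0.8787)
after link 3: o_3 = (9.7473, -0.7233, 1.1629)

9.747 -0.723 1.163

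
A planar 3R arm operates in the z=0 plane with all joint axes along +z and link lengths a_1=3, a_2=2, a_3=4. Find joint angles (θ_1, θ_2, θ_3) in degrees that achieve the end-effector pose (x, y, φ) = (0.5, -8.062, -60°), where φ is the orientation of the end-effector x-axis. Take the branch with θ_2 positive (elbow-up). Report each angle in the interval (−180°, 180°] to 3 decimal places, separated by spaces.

wrist centre = target − a_3·(cos φ, sin φ) = (-1.5000, -4.5979)
cos θ_2 = (23.3907−3²−2²)/(2·3·2) = 0.8659; θ_2 = 30.0156° (elbow-up)
β = atan2(-4.5979,-1.5000) = -108.0682°; ψ = atan2(1.0005,4.7318) = 11.9386°
θ_1 = β − ψ = -120.0068°
θ_3 = φ − θ_1 − θ_2 = 29.9912° (wrapped to (-180°,180°])

-120.007 30.016 29.991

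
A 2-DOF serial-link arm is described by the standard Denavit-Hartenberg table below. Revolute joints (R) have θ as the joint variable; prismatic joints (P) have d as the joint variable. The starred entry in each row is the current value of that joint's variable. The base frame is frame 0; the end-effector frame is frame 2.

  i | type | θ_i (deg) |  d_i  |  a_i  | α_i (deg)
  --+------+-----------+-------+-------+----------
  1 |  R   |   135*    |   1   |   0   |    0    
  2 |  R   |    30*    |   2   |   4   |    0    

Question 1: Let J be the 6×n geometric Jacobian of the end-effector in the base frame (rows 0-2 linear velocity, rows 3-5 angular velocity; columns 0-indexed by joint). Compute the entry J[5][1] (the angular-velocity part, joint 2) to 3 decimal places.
1.000

axis z_1 = (0.0000,0.0000,1.0000); lever o_n−o_1 = (-3.8637,1.0353,2.0000)
cross product → J_v[:, 1] = (-1.0353,-3.8637,0.0000)
J_ω[:, 1] = z_1
entry J[5][1] = 1.0000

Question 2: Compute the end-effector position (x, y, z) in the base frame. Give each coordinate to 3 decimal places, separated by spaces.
after link 1: o_1 = (0.0000, 0.0000, 1.0000)
after link 2: o_2 = (-3.8637, 1.0353, 3.0000)

-3.864 1.035 3.000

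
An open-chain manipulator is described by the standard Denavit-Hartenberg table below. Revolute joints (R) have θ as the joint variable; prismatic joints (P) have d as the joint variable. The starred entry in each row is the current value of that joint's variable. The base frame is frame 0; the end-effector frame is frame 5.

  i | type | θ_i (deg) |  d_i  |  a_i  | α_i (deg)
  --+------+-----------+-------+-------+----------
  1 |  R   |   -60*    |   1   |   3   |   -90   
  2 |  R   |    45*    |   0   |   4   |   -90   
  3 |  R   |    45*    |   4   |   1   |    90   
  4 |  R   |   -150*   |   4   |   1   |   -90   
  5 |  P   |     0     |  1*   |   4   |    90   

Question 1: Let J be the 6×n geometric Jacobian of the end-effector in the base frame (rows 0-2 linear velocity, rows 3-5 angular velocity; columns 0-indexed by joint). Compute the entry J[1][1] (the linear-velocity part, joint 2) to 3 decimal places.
3.344

axis z_1 = (0.8660,0.5000,0.0000); lever o_n−o_1 = (5.6651,-0.1530,-3.8617)
cross product → J_v[:, 1] = (-1.9308,3.3443,-2.9651)
J_ω[:, 1] = z_1
entry J[1][1] = 3.3443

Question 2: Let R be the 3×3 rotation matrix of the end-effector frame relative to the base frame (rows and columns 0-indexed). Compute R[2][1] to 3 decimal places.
End-effector y-axis (col 1 of R) = (0.1250,-0.9236,0.3624)
R[2][1] = 0.3624

0.362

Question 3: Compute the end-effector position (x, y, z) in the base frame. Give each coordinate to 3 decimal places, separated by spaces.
7.165 -2.751 -2.862

after link 1: o_1 = (1.5000, -2.5981, 1.0000)
after link 2: o_2 = (2.9142, -5.0476, -1.8284)
after link 3: o_3 = (1.1376, -3.3846, -5.1569)
after link 4: o_4 = (5.0777, -3.3275, -6.3703)
after link 5: o_5 = (7.1651, -2.7511, -2.8617)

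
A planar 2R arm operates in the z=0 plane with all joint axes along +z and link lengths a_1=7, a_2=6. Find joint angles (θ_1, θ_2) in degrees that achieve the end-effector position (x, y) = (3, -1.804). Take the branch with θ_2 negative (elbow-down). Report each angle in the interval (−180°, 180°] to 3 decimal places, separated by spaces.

cos θ_2 = (12.2544−7²−6²)/(2·7·6) = -0.8660; θ_2 = -149.9992° (elbow-down)
β = atan2(-1.8040,3.0000) = -31.0199°; ψ = atan2(-3.0001,1.8039) = -58.9823°
θ_1 = β − ψ = 27.9624°

27.962 -149.999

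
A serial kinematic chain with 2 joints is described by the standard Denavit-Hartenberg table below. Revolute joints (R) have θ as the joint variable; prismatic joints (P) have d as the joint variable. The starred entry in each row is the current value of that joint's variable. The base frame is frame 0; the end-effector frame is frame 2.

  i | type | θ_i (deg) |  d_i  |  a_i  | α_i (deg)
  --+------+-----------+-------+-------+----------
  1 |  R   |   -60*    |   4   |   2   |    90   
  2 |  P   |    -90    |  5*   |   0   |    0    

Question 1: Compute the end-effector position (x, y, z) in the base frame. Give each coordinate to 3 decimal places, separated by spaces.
-3.330 -4.232 4.000

after link 1: o_1 = (1.0000, -1.7321, 4.0000)
after link 2: o_2 = (-3.3301, -4.2321, 4.0000)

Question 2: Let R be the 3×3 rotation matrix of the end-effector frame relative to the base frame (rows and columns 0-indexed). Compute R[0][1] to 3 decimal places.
End-effector y-axis (col 1 of R) = (0.5000,-0.8660,0.0000)
R[0][1] = 0.5000

0.500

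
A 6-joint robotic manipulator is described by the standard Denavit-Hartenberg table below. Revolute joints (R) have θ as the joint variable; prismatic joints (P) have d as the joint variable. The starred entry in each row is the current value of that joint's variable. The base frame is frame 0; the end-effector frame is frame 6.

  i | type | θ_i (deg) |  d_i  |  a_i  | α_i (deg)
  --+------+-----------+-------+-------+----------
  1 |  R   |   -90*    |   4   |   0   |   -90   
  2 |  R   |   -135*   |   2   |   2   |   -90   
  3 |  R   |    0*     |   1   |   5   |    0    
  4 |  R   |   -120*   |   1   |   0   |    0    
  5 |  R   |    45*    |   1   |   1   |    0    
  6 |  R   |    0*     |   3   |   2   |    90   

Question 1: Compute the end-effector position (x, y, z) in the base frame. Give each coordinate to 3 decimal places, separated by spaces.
after link 1: o_1 = (0.0000, 0.0000, 4.0000)
after link 2: o_2 = (2.0000, 1.4142, 5.4142)
after link 3: o_3 = (2.0000, 4.2426, 9.6569)
after link 4: o_4 = (2.0000, 3.5355, 10.3640)
after link 5: o_5 = (2.9659, 3.0114, 11.2541)
after link 6: o_6 = (4.8978, 1.2561, 13.7414)

4.898 1.256 13.741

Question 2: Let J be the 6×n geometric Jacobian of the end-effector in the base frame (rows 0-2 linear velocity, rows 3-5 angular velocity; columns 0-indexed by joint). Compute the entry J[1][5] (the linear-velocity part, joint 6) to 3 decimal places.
1.366

axis z_5 = (0.0000,-0.7071,0.7071); lever o_n−o_5 = (1.9319,-1.7553,2.4873)
cross product → J_v[:, 5] = (-0.5176,1.3660,1.3660)
J_ω[:, 5] = z_5
entry J[1][5] = 1.3660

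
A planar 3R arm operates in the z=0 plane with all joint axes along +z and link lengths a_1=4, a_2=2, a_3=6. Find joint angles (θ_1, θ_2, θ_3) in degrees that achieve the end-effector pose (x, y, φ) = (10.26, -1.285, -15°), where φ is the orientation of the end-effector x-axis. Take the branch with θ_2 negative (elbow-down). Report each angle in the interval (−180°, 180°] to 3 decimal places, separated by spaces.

wrist centre = target − a_3·(cos φ, sin φ) = (4.4644, 0.2679)
cos θ_2 = (20.0030−4²−2²)/(2·4·2) = 0.0002; θ_2 = -89.9891° (elbow-down)
β = atan2(0.2679,4.4644) = 3.4342°; ψ = atan2(-2.0000,4.0004) = -26.5629°
θ_1 = β − ψ = 29.9971°
θ_3 = φ − θ_1 − θ_2 = 44.9920° (wrapped to (-180°,180°])

29.997 -89.989 44.992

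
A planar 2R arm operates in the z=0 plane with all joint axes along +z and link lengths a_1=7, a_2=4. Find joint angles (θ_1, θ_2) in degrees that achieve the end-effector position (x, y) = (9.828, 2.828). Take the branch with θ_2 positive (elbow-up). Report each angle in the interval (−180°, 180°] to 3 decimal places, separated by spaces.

-0.007 45.016

cos θ_2 = (104.5872−7²−4²)/(2·7·4) = 0.7069; θ_2 = 45.0156° (elbow-up)
β = atan2(2.8280,9.8280) = 16.0531°; ψ = atan2(2.8292,9.8277) = 16.0601°
θ_1 = β − ψ = -0.0070°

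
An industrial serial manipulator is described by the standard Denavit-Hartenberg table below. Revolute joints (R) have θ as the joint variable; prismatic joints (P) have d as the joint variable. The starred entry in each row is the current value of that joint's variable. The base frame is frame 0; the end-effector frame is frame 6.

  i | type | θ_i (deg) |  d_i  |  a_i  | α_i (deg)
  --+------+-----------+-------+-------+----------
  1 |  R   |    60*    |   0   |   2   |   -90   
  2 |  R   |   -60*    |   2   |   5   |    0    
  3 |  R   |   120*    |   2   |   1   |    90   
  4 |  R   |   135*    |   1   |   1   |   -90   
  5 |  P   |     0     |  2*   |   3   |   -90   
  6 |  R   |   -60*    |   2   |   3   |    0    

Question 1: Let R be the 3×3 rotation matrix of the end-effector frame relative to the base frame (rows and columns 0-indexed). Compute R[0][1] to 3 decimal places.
-0.901

End-effector y-axis (col 1 of R) = (-0.9012,0.3709,0.2241)
R[0][1] = -0.9012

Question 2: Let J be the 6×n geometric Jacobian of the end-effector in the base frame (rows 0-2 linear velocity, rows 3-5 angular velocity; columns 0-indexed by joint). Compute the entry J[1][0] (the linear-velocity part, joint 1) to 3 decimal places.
-3.735

axis z_0 = ẑ; lever o_n−o_0 = (-3.7345,2.8071,9.1479)
cross product → J_v[:, 0] = (-2.8071,-3.7345,0.0000)
J_ω[:, 0] = z_0
entry J[1][0] = -3.7345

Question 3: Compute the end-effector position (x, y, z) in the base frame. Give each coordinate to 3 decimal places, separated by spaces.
-3.735 2.807 9.148

after link 1: o_1 = (1.0000, 1.7321, 0.0000)
after link 2: o_2 = (0.5179, 4.8971, 4.3301)
after link 3: o_3 = (-0.9641, 6.3301, 3.4641)
after link 4: o_4 = (-1.3202, 7.1275, 4.5765)
after link 5: o_5 = (-2.8165, 5.9501, 7.6383)
after link 6: o_6 = (-3.7345, 2.8071, 9.1479)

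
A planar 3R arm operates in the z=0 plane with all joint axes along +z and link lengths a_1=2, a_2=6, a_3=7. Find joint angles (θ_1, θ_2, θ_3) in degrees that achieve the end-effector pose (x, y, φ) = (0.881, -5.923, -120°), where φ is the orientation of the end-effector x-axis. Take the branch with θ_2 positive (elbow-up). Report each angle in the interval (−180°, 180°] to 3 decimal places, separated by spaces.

wrist centre = target − a_3·(cos φ, sin φ) = (4.3810, 0.1392)
cos θ_2 = (19.2125−2²−6²)/(2·2·6) = -0.8661; θ_2 = 150.0137° (elbow-up)
β = atan2(0.1392,4.3810) = 1.8196°; ψ = atan2(2.9988,-3.1969) = 136.8314°
θ_1 = β − ψ = -135.0118°
θ_3 = φ − θ_1 − θ_2 = -135.0018° (wrapped to (-180°,180°])

-135.012 150.014 -135.002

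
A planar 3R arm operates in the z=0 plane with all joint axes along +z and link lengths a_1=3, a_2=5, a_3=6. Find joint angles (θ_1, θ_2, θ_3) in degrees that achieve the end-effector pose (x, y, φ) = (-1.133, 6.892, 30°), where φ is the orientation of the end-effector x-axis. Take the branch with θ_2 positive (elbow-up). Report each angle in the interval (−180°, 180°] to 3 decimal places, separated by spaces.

119.986 45.020 -135.006

wrist centre = target − a_3·(cos φ, sin φ) = (-6.3292, 3.8920)
cos θ_2 = (55.2058−3²−5²)/(2·3·5) = 0.7069; θ_2 = 45.0199° (elbow-up)
β = atan2(3.8920,-6.3292) = 148.4113°; ψ = atan2(3.5368,6.5343) = 28.4249°
θ_1 = β − ψ = 119.9864°
θ_3 = φ − θ_1 − θ_2 = -135.0063° (wrapped to (-180°,180°])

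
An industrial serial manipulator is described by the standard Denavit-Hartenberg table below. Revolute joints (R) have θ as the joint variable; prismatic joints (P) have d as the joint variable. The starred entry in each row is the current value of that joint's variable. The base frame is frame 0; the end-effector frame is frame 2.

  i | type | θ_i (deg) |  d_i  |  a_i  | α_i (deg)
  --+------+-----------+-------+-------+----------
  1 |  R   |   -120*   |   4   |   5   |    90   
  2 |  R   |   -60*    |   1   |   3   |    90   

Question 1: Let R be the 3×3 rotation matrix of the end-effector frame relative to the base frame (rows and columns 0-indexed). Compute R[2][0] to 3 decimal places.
-0.866

End-effector x-axis (col 0 of R) = (-0.2500,-0.4330,-0.8660)
R[2][0] = -0.8660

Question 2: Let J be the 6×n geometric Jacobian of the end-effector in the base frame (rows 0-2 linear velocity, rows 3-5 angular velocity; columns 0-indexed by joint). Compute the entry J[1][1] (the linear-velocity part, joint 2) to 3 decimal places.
-2.250

axis z_1 = (-0.8660,0.5000,0.0000); lever o_n−o_1 = (-1.6160,-0.7990,-2.5981)
cross product → J_v[:, 1] = (-1.2990,-2.2500,1.5000)
J_ω[:, 1] = z_1
entry J[1][1] = -2.2500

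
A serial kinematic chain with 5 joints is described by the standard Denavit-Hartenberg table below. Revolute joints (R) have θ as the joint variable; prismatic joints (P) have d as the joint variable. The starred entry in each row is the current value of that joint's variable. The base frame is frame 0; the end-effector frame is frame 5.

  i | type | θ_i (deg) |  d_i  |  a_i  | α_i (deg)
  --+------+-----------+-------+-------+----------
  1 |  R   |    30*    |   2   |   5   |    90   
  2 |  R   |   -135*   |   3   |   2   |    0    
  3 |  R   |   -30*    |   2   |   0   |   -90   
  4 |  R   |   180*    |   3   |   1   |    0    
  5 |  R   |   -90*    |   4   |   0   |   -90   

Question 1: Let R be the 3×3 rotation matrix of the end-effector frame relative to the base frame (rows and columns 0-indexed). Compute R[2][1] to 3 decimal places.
0.966

End-effector y-axis (col 1 of R) = (-0.2241,-0.1294,0.9659)
R[2][1] = 0.9659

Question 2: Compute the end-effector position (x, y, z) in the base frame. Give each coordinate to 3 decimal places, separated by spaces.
after link 1: o_1 = (4.3301, 2.5000, 2.0000)
after link 2: o_2 = (4.6054, -0.8052, 0.5858)
after link 3: o_3 = (5.6054, -2.5372, 0.5858)
after link 4: o_4 = (7.1143, -1.6660, -2.0532)
after link 5: o_5 = (8.0109, -1.1484, -5.9169)

8.011 -1.148 -5.917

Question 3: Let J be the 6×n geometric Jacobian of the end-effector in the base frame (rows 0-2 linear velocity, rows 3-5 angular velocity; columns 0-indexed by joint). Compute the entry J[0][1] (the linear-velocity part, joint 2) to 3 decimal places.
6.856

axis z_1 = (0.5000,-0.8660,0.0000); lever o_n−o_1 = (3.6808,-3.6484,-7.9169)
cross product → J_v[:, 1] = (6.8562,3.9584,1.3634)
J_ω[:, 1] = z_1
entry J[0][1] = 6.8562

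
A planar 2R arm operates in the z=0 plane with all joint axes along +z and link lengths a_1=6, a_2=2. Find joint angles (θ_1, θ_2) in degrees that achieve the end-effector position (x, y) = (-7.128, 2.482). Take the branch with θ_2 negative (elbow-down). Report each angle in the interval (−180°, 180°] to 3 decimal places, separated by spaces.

cos θ_2 = (56.9687−6²−2²)/(2·6·2) = 0.7070; θ_2 = -45.0063° (elbow-down)
β = atan2(2.4820,-7.1280) = 160.8017°; ψ = atan2(-1.4144,7.4141) = -10.8005°
θ_1 = β − ψ = 171.6021°

171.602 -45.006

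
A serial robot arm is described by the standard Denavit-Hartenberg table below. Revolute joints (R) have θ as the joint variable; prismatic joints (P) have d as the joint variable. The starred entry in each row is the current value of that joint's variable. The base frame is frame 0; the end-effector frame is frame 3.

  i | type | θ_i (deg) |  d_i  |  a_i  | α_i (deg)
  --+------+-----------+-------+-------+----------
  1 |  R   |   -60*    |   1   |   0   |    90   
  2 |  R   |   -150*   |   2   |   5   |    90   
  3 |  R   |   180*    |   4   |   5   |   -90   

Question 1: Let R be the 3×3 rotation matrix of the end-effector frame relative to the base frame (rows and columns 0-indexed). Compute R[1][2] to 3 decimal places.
End-effector z-axis (col 2 of R) = (0.8660,0.5000,0.0000)
R[1][2] = 0.5000

0.500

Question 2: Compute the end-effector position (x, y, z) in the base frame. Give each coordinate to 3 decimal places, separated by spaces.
after link 1: o_1 = (0.0000, 0.0000, 1.0000)
after link 2: o_2 = (-3.8971, 2.7500, -1.5000)
after link 3: o_3 = (-2.7321, 0.7321, 4.4641)

-2.732 0.732 4.464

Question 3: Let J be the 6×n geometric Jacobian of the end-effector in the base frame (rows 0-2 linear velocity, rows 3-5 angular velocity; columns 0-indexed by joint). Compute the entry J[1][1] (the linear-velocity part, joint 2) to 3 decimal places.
3.000

axis z_1 = (-0.8660,-0.5000,0.0000); lever o_n−o_1 = (-2.7321,0.7321,3.4641)
cross product → J_v[:, 1] = (-1.7321,3.0000,-2.0000)
J_ω[:, 1] = z_1
entry J[1][1] = 3.0000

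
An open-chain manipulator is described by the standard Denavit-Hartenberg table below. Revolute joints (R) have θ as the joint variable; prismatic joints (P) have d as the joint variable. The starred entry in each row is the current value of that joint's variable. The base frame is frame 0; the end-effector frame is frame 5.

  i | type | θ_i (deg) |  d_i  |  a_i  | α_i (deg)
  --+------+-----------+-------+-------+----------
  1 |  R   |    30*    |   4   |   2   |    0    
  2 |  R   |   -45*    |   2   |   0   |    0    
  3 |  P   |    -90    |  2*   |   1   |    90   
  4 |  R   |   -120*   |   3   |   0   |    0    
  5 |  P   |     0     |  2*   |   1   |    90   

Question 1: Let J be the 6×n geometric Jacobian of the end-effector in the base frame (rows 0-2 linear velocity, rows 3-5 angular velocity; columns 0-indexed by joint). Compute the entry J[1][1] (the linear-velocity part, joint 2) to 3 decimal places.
-4.959

axis z_1 = (0.0000,0.0000,1.0000); lever o_n−o_1 = (-4.9590,0.8111,3.1340)
cross product → J_v[:, 1] = (-0.8111,-4.9590,0.0000)
J_ω[:, 1] = z_1
entry J[1][1] = -4.9590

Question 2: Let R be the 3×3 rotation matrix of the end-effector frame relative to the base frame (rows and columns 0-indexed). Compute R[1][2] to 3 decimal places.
End-effector z-axis (col 2 of R) = (0.2241,0.8365,0.5000)
R[1][2] = 0.8365

0.837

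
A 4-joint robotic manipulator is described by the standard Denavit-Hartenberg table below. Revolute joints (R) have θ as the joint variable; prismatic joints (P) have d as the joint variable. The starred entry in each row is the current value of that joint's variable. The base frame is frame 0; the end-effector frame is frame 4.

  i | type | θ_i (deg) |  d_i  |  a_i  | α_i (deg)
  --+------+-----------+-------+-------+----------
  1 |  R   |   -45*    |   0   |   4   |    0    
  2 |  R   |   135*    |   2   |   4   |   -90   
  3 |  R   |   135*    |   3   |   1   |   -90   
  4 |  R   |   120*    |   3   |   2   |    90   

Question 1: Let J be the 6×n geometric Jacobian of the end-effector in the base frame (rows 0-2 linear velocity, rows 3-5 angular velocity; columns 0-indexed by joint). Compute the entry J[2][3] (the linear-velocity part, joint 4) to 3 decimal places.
axis z_3 = (-0.0000,-0.7071,0.7071); lever o_n−o_3 = (1.7321,-1.4142,2.8284)
cross product → J_v[:, 3] = (-1.0000,1.2247,1.2247)
J_ω[:, 3] = z_3
entry J[2][3] = 1.2247

1.225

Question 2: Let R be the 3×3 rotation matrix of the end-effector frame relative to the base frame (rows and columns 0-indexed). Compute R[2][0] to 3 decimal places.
0.354

End-effector x-axis (col 0 of R) = (0.8660,0.3536,0.3536)
R[2][0] = 0.3536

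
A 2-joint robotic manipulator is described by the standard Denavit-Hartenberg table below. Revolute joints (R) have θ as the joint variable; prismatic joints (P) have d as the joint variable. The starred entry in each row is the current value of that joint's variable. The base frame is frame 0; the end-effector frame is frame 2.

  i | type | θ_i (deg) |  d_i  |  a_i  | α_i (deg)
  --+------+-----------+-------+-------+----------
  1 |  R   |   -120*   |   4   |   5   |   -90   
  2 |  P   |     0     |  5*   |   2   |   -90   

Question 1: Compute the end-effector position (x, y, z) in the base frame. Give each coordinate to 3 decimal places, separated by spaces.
0.830 -8.562 4.000

after link 1: o_1 = (-2.5000, -4.3301, 4.0000)
after link 2: o_2 = (0.8301, -8.5622, 4.0000)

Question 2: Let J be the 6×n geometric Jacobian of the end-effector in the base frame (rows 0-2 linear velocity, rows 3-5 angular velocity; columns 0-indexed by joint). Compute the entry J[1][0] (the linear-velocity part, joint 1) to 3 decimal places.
0.830

axis z_0 = ẑ; lever o_n−o_0 = (0.8301,-8.5622,4.0000)
cross product → J_v[:, 0] = (8.5622,0.8301,-0.0000)
J_ω[:, 0] = z_0
entry J[1][0] = 0.8301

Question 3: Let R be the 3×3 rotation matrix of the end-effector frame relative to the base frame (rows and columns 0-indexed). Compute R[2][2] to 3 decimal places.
End-effector z-axis (col 2 of R) = (0.0000,-0.0000,-1.0000)
R[2][2] = -1.0000

-1.000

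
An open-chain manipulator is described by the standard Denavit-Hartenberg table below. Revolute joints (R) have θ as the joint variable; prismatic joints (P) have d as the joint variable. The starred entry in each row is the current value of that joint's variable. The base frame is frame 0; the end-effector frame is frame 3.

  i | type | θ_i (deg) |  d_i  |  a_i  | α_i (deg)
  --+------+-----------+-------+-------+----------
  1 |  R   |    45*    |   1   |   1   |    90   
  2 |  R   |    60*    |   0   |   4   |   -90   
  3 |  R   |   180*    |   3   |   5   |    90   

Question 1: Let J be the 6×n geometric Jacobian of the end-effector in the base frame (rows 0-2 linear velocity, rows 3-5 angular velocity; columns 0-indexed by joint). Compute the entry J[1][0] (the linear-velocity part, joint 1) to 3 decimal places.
-1.484

axis z_0 = ẑ; lever o_n−o_0 = (-1.4836,-1.4836,1.6340)
cross product → J_v[:, 0] = (1.4836,-1.4836,0.0000)
J_ω[:, 0] = z_0
entry J[1][0] = -1.4836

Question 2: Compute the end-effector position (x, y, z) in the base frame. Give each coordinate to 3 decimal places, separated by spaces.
-1.484 -1.484 1.634

after link 1: o_1 = (0.7071, 0.7071, 1.0000)
after link 2: o_2 = (2.1213, 2.1213, 4.4641)
after link 3: o_3 = (-1.4836, -1.4836, 1.6340)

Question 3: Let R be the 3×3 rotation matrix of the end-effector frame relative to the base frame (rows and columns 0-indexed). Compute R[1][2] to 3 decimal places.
0.707

End-effector z-axis (col 2 of R) = (-0.7071,0.7071,0.0000)
R[1][2] = 0.7071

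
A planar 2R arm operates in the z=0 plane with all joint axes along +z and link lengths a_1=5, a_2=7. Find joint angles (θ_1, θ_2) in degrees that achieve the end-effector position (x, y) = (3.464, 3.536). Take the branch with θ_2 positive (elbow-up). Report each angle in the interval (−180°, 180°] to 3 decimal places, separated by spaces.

-43.829 135.000

cos θ_2 = (24.5026−5²−7²)/(2·5·7) = -0.7071; θ_2 = 134.9999° (elbow-up)
β = atan2(3.5360,3.4640) = 45.5893°; ψ = atan2(4.9498,0.0503) = 89.4182°
θ_1 = β − ψ = -43.8289°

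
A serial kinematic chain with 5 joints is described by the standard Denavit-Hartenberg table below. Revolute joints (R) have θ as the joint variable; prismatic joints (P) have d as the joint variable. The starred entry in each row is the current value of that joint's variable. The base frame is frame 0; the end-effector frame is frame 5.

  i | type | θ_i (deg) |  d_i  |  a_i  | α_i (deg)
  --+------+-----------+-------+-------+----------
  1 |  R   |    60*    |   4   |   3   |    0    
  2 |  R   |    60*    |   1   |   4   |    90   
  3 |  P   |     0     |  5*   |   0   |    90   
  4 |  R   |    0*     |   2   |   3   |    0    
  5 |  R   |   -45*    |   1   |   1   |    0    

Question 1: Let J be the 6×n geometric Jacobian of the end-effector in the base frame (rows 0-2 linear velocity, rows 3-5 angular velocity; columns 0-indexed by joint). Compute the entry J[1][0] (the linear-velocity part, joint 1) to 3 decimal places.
1.364

axis z_0 = ẑ; lever o_n−o_0 = (1.3642,11.4191,2.0000)
cross product → J_v[:, 0] = (-11.4191,1.3642,0.0000)
J_ω[:, 0] = z_0
entry J[1][0] = 1.3642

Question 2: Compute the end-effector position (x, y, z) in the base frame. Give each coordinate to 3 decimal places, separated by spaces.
after link 1: o_1 = (1.5000, 2.5981, 4.0000)
after link 2: o_2 = (-0.5000, 6.0622, 5.0000)
after link 3: o_3 = (3.8301, 8.5622, 5.0000)
after link 4: o_4 = (2.3301, 11.1603, 3.0000)
after link 5: o_5 = (1.3642, 11.4191, 2.0000)

1.364 11.419 2.000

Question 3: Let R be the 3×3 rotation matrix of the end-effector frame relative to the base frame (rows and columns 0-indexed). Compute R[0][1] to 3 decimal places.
End-effector y-axis (col 1 of R) = (0.2588,0.9659,0.0000)
R[0][1] = 0.2588

0.259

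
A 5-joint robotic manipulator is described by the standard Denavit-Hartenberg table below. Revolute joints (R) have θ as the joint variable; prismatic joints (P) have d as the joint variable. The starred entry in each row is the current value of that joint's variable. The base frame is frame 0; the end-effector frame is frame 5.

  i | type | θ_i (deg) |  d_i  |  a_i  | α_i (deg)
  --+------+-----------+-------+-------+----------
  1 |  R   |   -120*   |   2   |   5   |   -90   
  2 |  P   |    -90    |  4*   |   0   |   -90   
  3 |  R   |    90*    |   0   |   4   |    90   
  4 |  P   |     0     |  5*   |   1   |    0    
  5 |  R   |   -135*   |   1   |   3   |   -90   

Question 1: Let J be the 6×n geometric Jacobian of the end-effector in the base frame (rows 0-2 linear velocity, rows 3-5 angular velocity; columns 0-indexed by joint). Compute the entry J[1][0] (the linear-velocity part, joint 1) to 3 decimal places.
axis z_0 = ẑ; lever o_n−o_0 = (-0.4682,-3.0537,8.0000)
cross product → J_v[:, 0] = (3.0537,-0.4682,0.0000)
J_ω[:, 0] = z_0
entry J[1][0] = -0.4682

-0.468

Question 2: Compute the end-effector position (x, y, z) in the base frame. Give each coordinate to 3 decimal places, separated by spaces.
-0.468 -3.054 8.000

after link 1: o_1 = (-2.5000, -4.3301, 2.0000)
after link 2: o_2 = (0.9641, -6.3301, 2.0000)
after link 3: o_3 = (-2.5000, -4.3301, 2.0000)
after link 4: o_4 = (-3.3660, -3.8301, 7.0000)
after link 5: o_5 = (-0.4682, -3.0537, 8.0000)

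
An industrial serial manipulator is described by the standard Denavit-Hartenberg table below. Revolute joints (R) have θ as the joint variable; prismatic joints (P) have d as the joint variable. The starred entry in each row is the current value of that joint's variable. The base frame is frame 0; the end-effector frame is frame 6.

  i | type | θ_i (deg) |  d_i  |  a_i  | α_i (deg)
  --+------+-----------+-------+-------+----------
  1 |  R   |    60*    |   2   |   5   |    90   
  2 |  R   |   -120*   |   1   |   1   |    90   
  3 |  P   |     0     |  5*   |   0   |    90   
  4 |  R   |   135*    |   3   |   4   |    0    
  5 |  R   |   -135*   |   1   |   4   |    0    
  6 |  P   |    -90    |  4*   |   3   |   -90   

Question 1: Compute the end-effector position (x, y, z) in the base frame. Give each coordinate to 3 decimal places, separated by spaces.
-6.196 3.268 2.534

after link 1: o_1 = (2.5000, 4.3301, 2.0000)
after link 2: o_2 = (3.1160, 3.3971, 1.1340)
after link 3: o_3 = (0.9510, -0.3529, 3.6340)
after link 4: o_4 = (-2.1648, 0.2505, 7.4977)
after link 5: o_5 = (-4.0308, -0.9815, 4.0336)
after link 6: o_6 = (-6.1958, 3.2685, 2.5336)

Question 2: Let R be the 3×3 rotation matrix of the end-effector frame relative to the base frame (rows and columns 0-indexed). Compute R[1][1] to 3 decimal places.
End-effector y-axis (col 1 of R) = (0.8660,-0.5000,-0.0000)
R[1][1] = -0.5000

-0.500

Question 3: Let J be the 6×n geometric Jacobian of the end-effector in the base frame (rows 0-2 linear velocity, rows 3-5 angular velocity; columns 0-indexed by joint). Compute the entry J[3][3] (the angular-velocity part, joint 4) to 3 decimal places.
-0.866

axis z_3 = (-0.8660,0.5000,-0.0000); lever o_n−o_3 = (-7.1468,3.6214,-1.1004)
cross product → J_v[:, 3] = (-0.5502,-0.9530,0.4372)
J_ω[:, 3] = z_3
entry J[3][3] = -0.8660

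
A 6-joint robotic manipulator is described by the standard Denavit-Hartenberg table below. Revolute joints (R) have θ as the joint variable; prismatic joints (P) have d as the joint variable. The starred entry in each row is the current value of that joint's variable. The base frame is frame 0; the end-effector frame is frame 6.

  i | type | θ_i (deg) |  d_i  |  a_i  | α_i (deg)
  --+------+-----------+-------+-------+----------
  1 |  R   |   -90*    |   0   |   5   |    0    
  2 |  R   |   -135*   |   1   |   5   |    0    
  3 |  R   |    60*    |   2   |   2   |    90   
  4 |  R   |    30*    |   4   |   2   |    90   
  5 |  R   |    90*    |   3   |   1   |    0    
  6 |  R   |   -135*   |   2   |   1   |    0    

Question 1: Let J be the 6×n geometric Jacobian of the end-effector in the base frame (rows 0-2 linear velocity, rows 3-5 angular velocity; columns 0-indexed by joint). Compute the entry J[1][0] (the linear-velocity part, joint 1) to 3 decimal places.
axis z_0 = ẑ; lever o_n−o_0 = (-11.2578,0.9107,0.0234)
cross product → J_v[:, 0] = (-0.9107,-11.2578,0.0000)
J_ω[:, 0] = z_0
entry J[1][0] = -11.2578

-11.258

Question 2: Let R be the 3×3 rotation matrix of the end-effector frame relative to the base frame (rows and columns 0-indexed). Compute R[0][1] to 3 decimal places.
End-effector y-axis (col 1 of R) = (-0.7745,0.5245,0.3536)
R[0][1] = -0.7745

-0.775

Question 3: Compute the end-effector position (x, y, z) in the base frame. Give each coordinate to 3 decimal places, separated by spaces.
after link 1: o_1 = (0.0000, -5.0000, 0.0000)
after link 2: o_2 = (-3.5355, -1.4645, 1.0000)
after link 3: o_3 = (-5.4674, -1.9821, 3.0000)
after link 4: o_4 = (-8.1757, 1.4333, 4.0000)
after link 5: o_5 = (-9.8834, 2.0110, 1.4019)
after link 6: o_6 = (-11.2578, 0.9107, 0.0234)

-11.258 0.911 0.023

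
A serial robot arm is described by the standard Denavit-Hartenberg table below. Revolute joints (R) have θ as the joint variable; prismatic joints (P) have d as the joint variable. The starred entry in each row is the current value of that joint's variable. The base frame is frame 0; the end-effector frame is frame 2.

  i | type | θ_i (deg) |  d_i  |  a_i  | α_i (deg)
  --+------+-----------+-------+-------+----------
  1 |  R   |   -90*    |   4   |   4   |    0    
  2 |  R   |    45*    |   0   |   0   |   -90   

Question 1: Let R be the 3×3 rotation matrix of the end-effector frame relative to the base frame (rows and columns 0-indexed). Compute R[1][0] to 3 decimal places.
End-effector x-axis (col 0 of R) = (0.7071,-0.7071,0.0000)
R[1][0] = -0.7071

-0.707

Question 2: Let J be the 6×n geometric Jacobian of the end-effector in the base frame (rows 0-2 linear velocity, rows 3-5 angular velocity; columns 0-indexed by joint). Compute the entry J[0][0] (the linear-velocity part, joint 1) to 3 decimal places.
4.000

axis z_0 = ẑ; lever o_n−o_0 = (0.0000,-4.0000,4.0000)
cross product → J_v[:, 0] = (4.0000,0.0000,-0.0000)
J_ω[:, 0] = z_0
entry J[0][0] = 4.0000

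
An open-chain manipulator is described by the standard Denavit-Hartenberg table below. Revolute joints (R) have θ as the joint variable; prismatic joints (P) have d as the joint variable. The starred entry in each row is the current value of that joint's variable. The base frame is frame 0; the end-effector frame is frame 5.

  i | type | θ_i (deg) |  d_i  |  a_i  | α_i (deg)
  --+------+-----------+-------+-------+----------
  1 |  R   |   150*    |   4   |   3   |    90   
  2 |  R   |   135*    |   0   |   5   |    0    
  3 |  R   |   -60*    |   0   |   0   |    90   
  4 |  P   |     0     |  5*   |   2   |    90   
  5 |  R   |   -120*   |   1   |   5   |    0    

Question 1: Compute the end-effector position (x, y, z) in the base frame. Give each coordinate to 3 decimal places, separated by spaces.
-0.485 -0.875 6.879

after link 1: o_1 = (-2.5981, 1.5000, 4.0000)
after link 2: o_2 = (0.4638, -0.2678, 7.5355)
after link 3: o_3 = (0.4638, -0.2678, 7.5355)
after link 4: o_4 = (-4.1671, 2.4059, 8.1733)
after link 5: o_5 = (-0.4845, -0.8750, 6.8792)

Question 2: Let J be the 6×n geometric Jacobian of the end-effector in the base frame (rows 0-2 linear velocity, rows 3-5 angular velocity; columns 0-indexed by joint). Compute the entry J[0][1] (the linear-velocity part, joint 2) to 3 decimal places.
axis z_1 = (0.5000,0.8660,0.0000); lever o_n−o_1 = (2.1136,-2.3750,2.8792)
cross product → J_v[:, 1] = (2.4935,-1.4396,-3.0179)
J_ω[:, 1] = z_1
entry J[0][1] = 2.4935

2.493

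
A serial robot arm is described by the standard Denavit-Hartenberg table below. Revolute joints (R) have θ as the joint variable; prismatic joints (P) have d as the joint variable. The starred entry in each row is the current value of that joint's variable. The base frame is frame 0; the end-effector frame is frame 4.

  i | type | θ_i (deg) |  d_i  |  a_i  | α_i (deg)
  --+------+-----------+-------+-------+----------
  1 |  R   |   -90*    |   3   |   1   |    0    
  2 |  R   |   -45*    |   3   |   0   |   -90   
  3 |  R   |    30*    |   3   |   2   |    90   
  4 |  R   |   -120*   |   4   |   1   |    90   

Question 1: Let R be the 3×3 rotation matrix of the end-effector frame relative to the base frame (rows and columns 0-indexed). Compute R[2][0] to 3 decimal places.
End-effector x-axis (col 0 of R) = (-0.3062,0.9186,0.2500)
R[2][0] = 0.2500

0.250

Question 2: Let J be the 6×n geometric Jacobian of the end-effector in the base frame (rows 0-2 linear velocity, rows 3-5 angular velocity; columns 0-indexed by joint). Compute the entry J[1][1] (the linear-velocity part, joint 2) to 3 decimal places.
axis z_1 = (0.0000,0.0000,1.0000); lever o_n−o_1 = (-0.8238,-3.8417,5.7141)
cross product → J_v[:, 1] = (3.8417,-0.8238,0.0000)
J_ω[:, 1] = z_1
entry J[1][1] = -0.8238

-0.824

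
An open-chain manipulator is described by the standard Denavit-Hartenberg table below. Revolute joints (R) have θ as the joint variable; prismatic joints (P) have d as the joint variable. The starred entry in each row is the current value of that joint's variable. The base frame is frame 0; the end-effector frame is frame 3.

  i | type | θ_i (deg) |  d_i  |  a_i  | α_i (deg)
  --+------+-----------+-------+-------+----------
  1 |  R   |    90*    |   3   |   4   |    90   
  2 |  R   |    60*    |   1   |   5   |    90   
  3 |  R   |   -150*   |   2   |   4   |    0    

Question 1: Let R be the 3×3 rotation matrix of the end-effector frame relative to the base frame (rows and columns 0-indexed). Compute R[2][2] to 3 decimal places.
End-effector z-axis (col 2 of R) = (0.0000,0.8660,-0.5000)
R[2][2] = -0.5000

-0.500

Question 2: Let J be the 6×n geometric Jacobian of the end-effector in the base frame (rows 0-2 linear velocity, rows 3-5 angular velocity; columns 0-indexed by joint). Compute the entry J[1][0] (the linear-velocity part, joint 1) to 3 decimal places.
-1.000

axis z_0 = ẑ; lever o_n−o_0 = (-1.0000,6.5000,3.3301)
cross product → J_v[:, 0] = (-6.5000,-1.0000,0.0000)
J_ω[:, 0] = z_0
entry J[1][0] = -1.0000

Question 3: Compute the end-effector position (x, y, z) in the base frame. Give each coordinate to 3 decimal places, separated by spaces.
after link 1: o_1 = (0.0000, 4.0000, 3.0000)
after link 2: o_2 = (1.0000, 6.5000, 7.3301)
after link 3: o_3 = (-1.0000, 6.5000, 3.3301)

-1.000 6.500 3.330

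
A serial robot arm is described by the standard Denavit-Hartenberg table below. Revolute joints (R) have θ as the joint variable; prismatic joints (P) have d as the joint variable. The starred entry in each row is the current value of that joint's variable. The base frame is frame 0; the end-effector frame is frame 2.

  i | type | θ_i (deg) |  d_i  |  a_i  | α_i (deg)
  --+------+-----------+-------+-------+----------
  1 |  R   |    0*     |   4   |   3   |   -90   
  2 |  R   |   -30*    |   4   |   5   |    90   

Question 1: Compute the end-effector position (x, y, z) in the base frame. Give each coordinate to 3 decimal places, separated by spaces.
7.330 4.000 6.500

after link 1: o_1 = (3.0000, 0.0000, 4.0000)
after link 2: o_2 = (7.3301, 4.0000, 6.5000)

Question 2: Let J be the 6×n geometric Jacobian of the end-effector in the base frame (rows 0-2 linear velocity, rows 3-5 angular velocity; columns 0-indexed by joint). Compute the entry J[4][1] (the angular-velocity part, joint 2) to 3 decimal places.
1.000

axis z_1 = (0.0000,1.0000,0.0000); lever o_n−o_1 = (4.3301,4.0000,2.5000)
cross product → J_v[:, 1] = (2.5000,0.0000,-4.3301)
J_ω[:, 1] = z_1
entry J[4][1] = 1.0000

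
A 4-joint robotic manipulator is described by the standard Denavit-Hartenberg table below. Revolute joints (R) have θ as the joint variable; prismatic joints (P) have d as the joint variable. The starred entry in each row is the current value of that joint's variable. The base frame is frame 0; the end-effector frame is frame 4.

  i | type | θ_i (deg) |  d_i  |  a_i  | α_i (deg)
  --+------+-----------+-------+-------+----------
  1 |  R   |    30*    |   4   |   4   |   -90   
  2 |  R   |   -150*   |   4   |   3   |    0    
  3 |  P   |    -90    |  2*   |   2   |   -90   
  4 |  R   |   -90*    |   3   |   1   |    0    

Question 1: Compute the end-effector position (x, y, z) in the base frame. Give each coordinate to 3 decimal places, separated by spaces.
-5.402 4.964 5.268

after link 1: o_1 = (3.4641, 2.0000, 4.0000)
after link 2: o_2 = (-0.7859, 4.1651, 5.5000)
after link 3: o_3 = (-2.6519, 5.3971, 3.7679)
after link 4: o_4 = (-5.4019, 4.9641, 5.2679)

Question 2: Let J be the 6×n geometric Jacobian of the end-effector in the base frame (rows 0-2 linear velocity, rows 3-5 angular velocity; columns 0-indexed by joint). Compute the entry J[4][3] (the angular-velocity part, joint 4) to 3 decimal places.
-0.433

axis z_3 = (-0.7500,-0.4330,0.5000); lever o_n−o_3 = (-2.7500,-0.4330,1.5000)
cross product → J_v[:, 3] = (-0.4330,-0.2500,-0.8660)
J_ω[:, 3] = z_3
entry J[4][3] = -0.4330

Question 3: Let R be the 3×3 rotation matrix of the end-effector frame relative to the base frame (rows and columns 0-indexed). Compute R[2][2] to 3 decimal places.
End-effector z-axis (col 2 of R) = (-0.7500,-0.4330,0.5000)
R[2][2] = 0.5000

0.500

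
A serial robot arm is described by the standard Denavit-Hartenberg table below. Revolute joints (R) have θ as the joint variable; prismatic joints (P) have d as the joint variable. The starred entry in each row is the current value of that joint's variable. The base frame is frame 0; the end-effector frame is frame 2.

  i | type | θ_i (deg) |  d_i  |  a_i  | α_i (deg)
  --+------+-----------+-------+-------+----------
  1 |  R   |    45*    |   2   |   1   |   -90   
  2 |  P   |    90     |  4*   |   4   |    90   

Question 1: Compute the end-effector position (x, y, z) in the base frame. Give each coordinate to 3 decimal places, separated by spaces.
-2.121 3.536 -2.000

after link 1: o_1 = (0.7071, 0.7071, 2.0000)
after link 2: o_2 = (-2.1213, 3.5355, -2.0000)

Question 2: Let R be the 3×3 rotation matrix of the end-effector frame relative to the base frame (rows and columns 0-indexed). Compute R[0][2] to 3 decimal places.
0.707

End-effector z-axis (col 2 of R) = (0.7071,0.7071,0.0000)
R[0][2] = 0.7071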